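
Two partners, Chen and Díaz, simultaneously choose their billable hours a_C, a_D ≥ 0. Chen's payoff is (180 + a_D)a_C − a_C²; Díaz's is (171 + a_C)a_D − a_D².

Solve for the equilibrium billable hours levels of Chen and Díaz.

Expanding Chen's payoff: 180a_C + a_Da_C − a_C².
∂π/∂a_C = 180 + a_D − 2a_C = 0, so a_C = 90 + 0.5a_D.
Likewise for Díaz: a_D = 85.5 + 0.5a_C.
Plugging a_D into Chen's best response: a_C = 90 + 0.5(85.5 + 0.5a_C) ⇒ 0.75a_C = 132.75, so a_C = 177.
Then a_D = 85.5 + 0.5·177 = 174.

177, 174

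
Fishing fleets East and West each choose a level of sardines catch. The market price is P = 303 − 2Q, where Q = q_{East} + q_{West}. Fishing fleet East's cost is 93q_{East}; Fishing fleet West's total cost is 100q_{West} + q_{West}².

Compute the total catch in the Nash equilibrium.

62.3

Fishing fleet East's profit: π = q_{East}(303 − 2(q_{East} + q_{West})) − 93q_{East}.
∂π/∂q_{East} = 210 − 4q_{East} − 2q_{West} = 0, so q_{East} = 52.5 − 0.5q_{West}.
For West: ∂π/∂q_{West} = 203 − 6q_{West} − 2q_{East} = 0 ⇒ q_{West} = 203/6 − (1/3)q_{East}.
Substituting the second reaction function into the first: q_{East} = 52.5 − 0.5(203/6 − (1/3)q_{East}), which gives (5/6)q_{East} = 427/12 ⇒ q_{East} = 42.7.
Then q_{West} = 203/6 − (1/3)·42.7 = 19.6.
Total catch: 42.7 + 19.6 = 62.3.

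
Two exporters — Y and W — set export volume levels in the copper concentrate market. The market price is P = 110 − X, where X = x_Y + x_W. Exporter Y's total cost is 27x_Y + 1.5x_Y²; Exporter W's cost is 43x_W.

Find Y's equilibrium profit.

Exporter Y's profit: π = x_Y(110 − (x_Y + x_W)) − 27x_Y − 1.5x_Y².
∂π/∂x_Y = 83 − 5x_Y − x_W = 0, so x_Y = 16.6 − 0.2x_W.
For W: ∂π/∂x_W = 67 − 2x_W − x_Y = 0 ⇒ x_W = 33.5 − 0.5x_Y.
Substituting the second reaction function into the first: x_Y = 16.6 − 0.2(33.5 − 0.5x_Y), which gives 0.9x_Y = 9.9 ⇒ x_Y = 11.
Then x_W = 33.5 − 0.5·11 = 28.
Price P = 110 − 39 = 71.
Y's profit: (71 − 27)·11 − 1.5(11)² = 302.5.

302.5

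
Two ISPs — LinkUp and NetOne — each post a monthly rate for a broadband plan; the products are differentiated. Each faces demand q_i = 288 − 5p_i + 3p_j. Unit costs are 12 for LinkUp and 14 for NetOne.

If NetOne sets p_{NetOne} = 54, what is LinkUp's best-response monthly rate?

LinkUp's profit: π = (p_{LinkUp} − 12)(288 − 5p_{LinkUp} + 3p_{NetOne}).
∂π/∂p_{LinkUp} = 348 − 10p_{LinkUp} + 3p_{NetOne} = 0 ⇒ p_{LinkUp} = 34.8 + 0.3p_{NetOne}.
At p_{NetOne} = 54: p_{LinkUp} = 34.8 + 0.3·54 = 51.

51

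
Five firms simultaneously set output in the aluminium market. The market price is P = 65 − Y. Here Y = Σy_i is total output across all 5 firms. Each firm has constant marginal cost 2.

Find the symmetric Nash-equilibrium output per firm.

10.5

A representative firm's profit is π_i = y_i(65 − Y) − 2y_i, with Y = y_i + Σ_{j≠i} y_j.
First-order condition: 63 − 2y_i − Σ_{j≠i} y_j = 0.
With identical firms, set every y_j = y: then 63 − 2y − 4y = 0, i.e. y = 63/6 = 10.5.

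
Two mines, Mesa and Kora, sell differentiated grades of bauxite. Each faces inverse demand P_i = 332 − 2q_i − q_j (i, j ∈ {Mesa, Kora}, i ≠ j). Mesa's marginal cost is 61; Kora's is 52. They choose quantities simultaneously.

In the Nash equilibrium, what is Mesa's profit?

5745.92

Mine Mesa's profit: π = q_{Mesa}(332 − 2q_{Mesa} − q_{Kora}) − 61q_{Mesa}.
∂π/∂q_{Mesa} = 271 − 4q_{Mesa} − q_{Kora} = 0 ⇒ q_{Mesa} = 67.75 − 0.25q_{Kora}.
Similarly q_{Kora} = 70 − 0.25q_{Mesa}.
Solving the two reaction functions simultaneously: (1 − (−0.25)(−0.25))q_{Mesa} = 67.75 − 0.25·70, so 0.9375q_{Mesa} = 50.25 and q_{Mesa} = 53.6.
Then q_{Kora} = 70 − 0.25·53.6 = 56.6.
P_{Mesa} = 332 − 2·53.6 − 56.6 = 168.2.
Profit = (168.2 − 61)·53.6 = 5745.92.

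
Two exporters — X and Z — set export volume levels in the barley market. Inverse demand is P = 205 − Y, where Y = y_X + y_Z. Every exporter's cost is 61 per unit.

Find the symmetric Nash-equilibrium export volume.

Exporter X's profit: π = y_X(205 − (y_X + y_Z)) − 61y_X.
∂π/∂y_X = 144 − 2y_X − y_Z = 0, so y_X = 72 − 0.5y_Z.
By symmetry y_Z = y_X; substituting into the reaction function, 1.5y_X = 72 and y_X = 48.

48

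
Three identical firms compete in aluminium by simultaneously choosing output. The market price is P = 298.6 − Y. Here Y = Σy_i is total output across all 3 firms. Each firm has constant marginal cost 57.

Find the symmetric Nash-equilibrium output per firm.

60.4

A representative firm's profit is π_i = y_i(298.6 − Y) − 57y_i, with Y = y_i + Σ_{j≠i} y_j.
First-order condition: 241.6 − 2y_i − Σ_{j≠i} y_j = 0.
Imposing symmetry (y_j = y for all j) turns Σ_{j≠i} y_j into 2y, so 241.6 = 4y and y = 60.4.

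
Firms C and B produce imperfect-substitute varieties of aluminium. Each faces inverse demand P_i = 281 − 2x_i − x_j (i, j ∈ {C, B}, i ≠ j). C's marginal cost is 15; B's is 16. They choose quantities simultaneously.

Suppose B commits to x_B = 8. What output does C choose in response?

Firm C's profit: π = x_C(281 − 2x_C − x_B) − 15x_C.
∂π/∂x_C = 266 − 4x_C − x_B = 0 ⇒ x_C = 66.5 − 0.25x_B.
At x_B = 8: x_C = 66.5 − 0.25·8 = 64.5.

64.5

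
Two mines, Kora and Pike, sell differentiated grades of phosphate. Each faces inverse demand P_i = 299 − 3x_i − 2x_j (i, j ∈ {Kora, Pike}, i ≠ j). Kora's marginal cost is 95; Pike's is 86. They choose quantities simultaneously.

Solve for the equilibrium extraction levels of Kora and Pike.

24.9375, 27.1875

Mine Kora's profit: π = x_{Kora}(299 − 3x_{Kora} − 2x_{Pike}) − 95x_{Kora}.
∂π/∂x_{Kora} = 204 − 6x_{Kora} − 2x_{Pike} = 0 ⇒ x_{Kora} = 34 − (1/3)x_{Pike}.
Similarly x_{Pike} = 35.5 − (1/3)x_{Kora}.
Substituting the second reaction function into the first: x_{Kora} = 34 − (1/3)(35.5 − (1/3)x_{Kora}), which gives (8/9)x_{Kora} = 133/6 ⇒ x_{Kora} = 24.9375.
Then x_{Pike} = 35.5 − (1/3)·24.9375 = 27.1875.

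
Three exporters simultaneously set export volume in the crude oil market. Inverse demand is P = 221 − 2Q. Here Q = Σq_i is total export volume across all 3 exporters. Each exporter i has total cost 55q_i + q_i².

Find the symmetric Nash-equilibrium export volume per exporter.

A representative exporter's profit is π_i = q_i(221 − 2Q) − 55q_i − q_i², with Q = q_i + Σ_{j≠i} q_j.
First-order condition: 166 − 6q_i − 2Σ_{j≠i} q_j = 0.
With identical exporters, set every q_j = q: then 166 − 6q − 4q = 0, i.e. q = 166/10 = 16.6.

16.6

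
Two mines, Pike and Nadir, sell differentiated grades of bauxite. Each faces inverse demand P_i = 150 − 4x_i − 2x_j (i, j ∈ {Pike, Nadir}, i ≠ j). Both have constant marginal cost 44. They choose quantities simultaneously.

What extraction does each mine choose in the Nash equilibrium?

10.6

Mine Pike's profit: π = x_{Pike}(150 − 4x_{Pike} − 2x_{Nadir}) − 44x_{Pike}.
∂π/∂x_{Pike} = 106 − 8x_{Pike} − 2x_{Nadir} = 0 ⇒ x_{Pike} = 13.25 − 0.25x_{Nadir}.
Setting x_{Pike} = x_{Nadir} in the reaction function: x_{Pike} = 13.25 − 0.25x_{Pike}, so x_{Pike} = 13.25 / 1.25 = 10.6.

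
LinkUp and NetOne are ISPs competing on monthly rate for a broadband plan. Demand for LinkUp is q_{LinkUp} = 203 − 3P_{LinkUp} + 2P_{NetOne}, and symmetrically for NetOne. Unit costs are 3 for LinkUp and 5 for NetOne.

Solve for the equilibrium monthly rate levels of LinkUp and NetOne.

53.375, 54.125

LinkUp's profit: π = (P_{LinkUp} − 3)(203 − 3P_{LinkUp} + 2P_{NetOne}).
∂π/∂P_{LinkUp} = 212 − 6P_{LinkUp} + 2P_{NetOne} = 0 ⇒ P_{LinkUp} = 106/3 + (1/3)P_{NetOne}.
Similarly P_{NetOne} = 109/3 + (1/3)P_{LinkUp}.
Substituting the second reaction function into the first: P_{LinkUp} = 106/3 + (1/3)(109/3 + (1/3)P_{LinkUp}), which gives (8/9)P_{LinkUp} = 427/9 ⇒ P_{LinkUp} = 53.375.
Then P_{NetOne} = 109/3 + (1/3)·53.375 = 54.125.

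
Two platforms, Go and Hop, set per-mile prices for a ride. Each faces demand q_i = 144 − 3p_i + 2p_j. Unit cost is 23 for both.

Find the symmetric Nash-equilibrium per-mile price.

53.25

Go's profit: π = (p_{Go} − 23)(144 − 3p_{Go} + 2p_{Hop}).
∂π/∂p_{Go} = 213 − 6p_{Go} + 2p_{Hop} = 0 ⇒ p_{Go} = 35.5 + (1/3)p_{Hop}.
Setting p_{Go} = p_{Hop} in the reaction function: p_{Go} = 35.5 + (1/3)p_{Go}, so p_{Go} = 35.5 / (2/3) = 53.25.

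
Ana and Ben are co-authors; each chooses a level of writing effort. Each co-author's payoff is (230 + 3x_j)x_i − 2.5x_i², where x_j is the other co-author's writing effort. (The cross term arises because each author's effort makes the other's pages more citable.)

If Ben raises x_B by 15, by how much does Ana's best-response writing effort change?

Ana's payoff is (230 + 3x_B)x_A − 2.5x_A².
∂π/∂x_A = 230 + 3x_B − 5x_A = 0, so x_A = 46 + 0.6x_B.
The reaction-function slope is 0.6, so a 15-unit rise in x_B moves x_A by 0.6 × 15 = 9. Ana's best response rises — the actions are strategic complements.

9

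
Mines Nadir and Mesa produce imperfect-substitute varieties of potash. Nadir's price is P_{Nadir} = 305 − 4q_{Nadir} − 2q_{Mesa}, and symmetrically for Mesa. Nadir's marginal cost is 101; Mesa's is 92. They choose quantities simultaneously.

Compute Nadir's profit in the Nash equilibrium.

1616.04

Mine Nadir's profit: π = q_{Nadir}(305 − 4q_{Nadir} − 2q_{Mesa}) − 101q_{Nadir}.
∂π/∂q_{Nadir} = 204 − 8q_{Nadir} − 2q_{Mesa} = 0 ⇒ q_{Nadir} = 25.5 − 0.25q_{Mesa}.
Similarly q_{Mesa} = 26.625 − 0.25q_{Nadir}.
Plugging q_{Mesa} into Nadir's best response: q_{Nadir} = 25.5 − 0.25(26.625 − 0.25q_{Nadir}) ⇒ 0.9375q_{Nadir} = 603/32, so q_{Nadir} = 20.1.
Then q_{Mesa} = 26.625 − 0.25·20.1 = 21.6.
P_{Nadir} = 305 − 4·20.1 − 2·21.6 = 181.4.
Profit = (181.4 − 101)·20.1 = 1616.04.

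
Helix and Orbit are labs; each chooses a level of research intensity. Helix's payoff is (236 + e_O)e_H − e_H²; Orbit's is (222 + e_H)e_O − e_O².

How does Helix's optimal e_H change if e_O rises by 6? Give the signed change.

Expanding Helix's payoff: 236e_H + e_Oe_H − e_H².
∂π/∂e_H = 236 + e_O − 2e_H = 0, so e_H = 118 + 0.5e_O.
The reaction-function slope is 0.5, so a 6-unit rise in e_O moves e_H by 0.5 × 6 = 3. Helix's best response rises — the actions are strategic complements.

3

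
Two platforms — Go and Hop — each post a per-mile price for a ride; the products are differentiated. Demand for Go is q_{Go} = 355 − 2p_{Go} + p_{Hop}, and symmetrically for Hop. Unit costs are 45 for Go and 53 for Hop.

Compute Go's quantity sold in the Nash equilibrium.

Go's profit: π = (p_{Go} − 45)(355 − 2p_{Go} + p_{Hop}).
∂π/∂p_{Go} = 445 − 4p_{Go} + p_{Hop} = 0 ⇒ p_{Go} = 111.25 + 0.25p_{Hop}.
Similarly p_{Hop} = 115.25 + 0.25p_{Go}.
Solving the two reaction functions simultaneously: (1 − (0.25)(0.25))p_{Go} = 111.25 + 0.25·115.25, so 0.9375p_{Go} = 140.0625 and p_{Go} = 149.4.
Then p_{Hop} = 115.25 + 0.25·149.4 = 152.6.
q_{Go} = 355 − 2·149.4 + 152.6 = 208.8.

208.8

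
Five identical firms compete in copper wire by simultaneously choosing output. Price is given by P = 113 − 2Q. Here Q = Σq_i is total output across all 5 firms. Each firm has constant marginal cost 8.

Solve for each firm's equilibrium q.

8.75

A representative firm's profit is π_i = q_i(113 − 2Q) − 8q_i, with Q = q_i + Σ_{j≠i} q_j.
First-order condition: 105 − 4q_i − 2Σ_{j≠i} q_j = 0.
In a symmetric equilibrium every firm chooses the same q, so Σ_{j≠i} q_j = 4q. The condition becomes 105 − 12q = 0, giving q = 105/12 = 8.75.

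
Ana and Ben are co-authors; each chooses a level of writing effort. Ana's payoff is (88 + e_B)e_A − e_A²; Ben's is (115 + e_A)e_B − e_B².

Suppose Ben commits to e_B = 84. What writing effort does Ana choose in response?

86

Expanding Ana's payoff: 88e_A + e_Be_A − e_A².
∂π/∂e_A = 88 + e_B − 2e_A = 0, so e_A = 44 + 0.5e_B.
At e_B = 84: e_A = 44 + 0.5·84 = 86.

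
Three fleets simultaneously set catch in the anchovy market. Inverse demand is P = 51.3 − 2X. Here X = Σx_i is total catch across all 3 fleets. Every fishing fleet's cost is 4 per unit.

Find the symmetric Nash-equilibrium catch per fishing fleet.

5.9125

A representative fishing fleet's profit is π_i = x_i(51.3 − 2X) − 4x_i, with X = x_i + Σ_{j≠i} x_j.
First-order condition: 47.3 − 4x_i − 2Σ_{j≠i} x_j = 0.
With identical fishing fleets, set every x_j = x: then 47.3 − 4x − 4x = 0, i.e. x = 47.3/8 = 5.9125.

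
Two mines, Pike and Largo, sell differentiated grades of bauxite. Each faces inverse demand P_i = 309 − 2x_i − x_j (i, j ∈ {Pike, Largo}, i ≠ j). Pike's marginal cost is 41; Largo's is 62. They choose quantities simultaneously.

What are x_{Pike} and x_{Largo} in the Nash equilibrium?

55, 48

Mine Pike's profit: π = x_{Pike}(309 − 2x_{Pike} − x_{Largo}) − 41x_{Pike}.
∂π/∂x_{Pike} = 268 − 4x_{Pike} − x_{Largo} = 0 ⇒ x_{Pike} = 67 − 0.25x_{Largo}.
Similarly x_{Largo} = 61.75 − 0.25x_{Pike}.
Substituting the second reaction function into the first: x_{Pike} = 67 − 0.25(61.75 − 0.25x_{Pike}), which gives 0.9375x_{Pike} = 51.5625 ⇒ x_{Pike} = 55.
Then x_{Largo} = 61.75 − 0.25·55 = 48.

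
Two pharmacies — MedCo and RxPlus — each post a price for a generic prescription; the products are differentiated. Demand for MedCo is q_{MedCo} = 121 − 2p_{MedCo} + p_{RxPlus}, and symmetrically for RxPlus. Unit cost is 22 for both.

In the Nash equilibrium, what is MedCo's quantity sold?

66

MedCo's profit: π = (p_{MedCo} − 22)(121 − 2p_{MedCo} + p_{RxPlus}).
∂π/∂p_{MedCo} = 165 − 4p_{MedCo} + p_{RxPlus} = 0 ⇒ p_{MedCo} = 41.25 + 0.25p_{RxPlus}.
The game is symmetric, so in equilibrium p_{RxPlus} = p_{MedCo}: the reaction function gives 0.75p_{MedCo} = 41.25, hence p_{MedCo} = 55.
q_{MedCo} = 121 − 2·55 + 55 = 66.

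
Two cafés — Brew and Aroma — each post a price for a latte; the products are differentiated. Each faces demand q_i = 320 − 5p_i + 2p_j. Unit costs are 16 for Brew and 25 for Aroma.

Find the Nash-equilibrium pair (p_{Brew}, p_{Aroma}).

50.9375, 54.6875

Brew's profit: π = (p_{Brew} − 16)(320 − 5p_{Brew} + 2p_{Aroma}).
∂π/∂p_{Brew} = 400 − 10p_{Brew} + 2p_{Aroma} = 0 ⇒ p_{Brew} = 40 + 0.2p_{Aroma}.
Similarly p_{Aroma} = 44.5 + 0.2p_{Brew}.
Substituting the second reaction function into the first: p_{Brew} = 40 + 0.2(44.5 + 0.2p_{Brew}), which gives 0.96p_{Brew} = 48.9 ⇒ p_{Brew} = 50.9375.
Then p_{Aroma} = 44.5 + 0.2·50.9375 = 54.6875.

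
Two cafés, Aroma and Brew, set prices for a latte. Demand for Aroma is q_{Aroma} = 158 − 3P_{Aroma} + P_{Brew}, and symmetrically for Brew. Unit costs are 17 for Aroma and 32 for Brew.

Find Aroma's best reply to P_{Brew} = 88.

Aroma's profit: π = (P_{Aroma} − 17)(158 − 3P_{Aroma} + P_{Brew}).
∂π/∂P_{Aroma} = 209 − 6P_{Aroma} + P_{Brew} = 0 ⇒ P_{Aroma} = 209/6 + (1/6)P_{Brew}.
At P_{Brew} = 88: P_{Aroma} = 209/6 + (1/6)·88 = 49.5.

49.5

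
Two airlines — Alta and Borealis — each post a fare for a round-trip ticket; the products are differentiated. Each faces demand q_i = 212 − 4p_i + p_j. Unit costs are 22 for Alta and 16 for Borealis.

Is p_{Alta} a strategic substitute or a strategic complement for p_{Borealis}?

strategic complements

Alta's profit: π = (p_{Alta} − 22)(212 − 4p_{Alta} + p_{Borealis}).
∂π/∂p_{Alta} = 300 − 8p_{Alta} + p_{Borealis} = 0 ⇒ p_{Alta} = 37.5 + 0.125p_{Borealis}.
The best-response slope dp_{Alta}/dp_{Borealis} = 0.125 > 0: the reaction function is upward-sloping, so the choices are strategic complements.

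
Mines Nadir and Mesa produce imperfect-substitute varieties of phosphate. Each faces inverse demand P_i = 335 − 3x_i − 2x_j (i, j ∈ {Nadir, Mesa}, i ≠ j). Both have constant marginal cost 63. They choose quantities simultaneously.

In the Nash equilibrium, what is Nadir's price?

Mine Nadir's profit: π = x_{Nadir}(335 − 3x_{Nadir} − 2x_{Mesa}) − 63x_{Nadir}.
∂π/∂x_{Nadir} = 272 − 6x_{Nadir} − 2x_{Mesa} = 0 ⇒ x_{Nadir} = 136/3 − (1/3)x_{Mesa}.
Setting x_{Nadir} = x_{Mesa} in the reaction function: x_{Nadir} = 136/3 − (1/3)x_{Nadir}, so x_{Nadir} = (136/3) / (4/3) = 34.
P_{Nadir} = 335 − 3·34 − 2·34 = 165.

165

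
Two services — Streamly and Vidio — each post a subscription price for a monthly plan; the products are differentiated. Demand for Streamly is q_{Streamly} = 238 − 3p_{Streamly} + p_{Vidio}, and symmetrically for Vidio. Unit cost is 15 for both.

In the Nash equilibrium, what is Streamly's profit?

5191.68

Streamly's profit: π = (p_{Streamly} − 15)(238 − 3p_{Streamly} + p_{Vidio}).
∂π/∂p_{Streamly} = 283 − 6p_{Streamly} + p_{Vidio} = 0 ⇒ p_{Streamly} = 283/6 + (1/6)p_{Vidio}.
By symmetry p_{Vidio} = p_{Streamly}; substituting into the reaction function, (5/6)p_{Streamly} = 283/6 and p_{Streamly} = 56.6.
q_{Streamly} = 238 − 3·56.6 + 56.6 = 124.8.
Profit = (56.6 − 15)·124.8 = 5191.68.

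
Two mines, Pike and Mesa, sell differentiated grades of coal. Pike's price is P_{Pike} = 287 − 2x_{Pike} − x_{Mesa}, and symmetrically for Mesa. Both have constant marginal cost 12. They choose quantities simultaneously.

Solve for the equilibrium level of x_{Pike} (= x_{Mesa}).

55

Mine Pike's profit: π = x_{Pike}(287 − 2x_{Pike} − x_{Mesa}) − 12x_{Pike}.
∂π/∂x_{Pike} = 275 − 4x_{Pike} − x_{Mesa} = 0 ⇒ x_{Pike} = 68.75 − 0.25x_{Mesa}.
Setting x_{Pike} = x_{Mesa} in the reaction function: x_{Pike} = 68.75 − 0.25x_{Pike}, so x_{Pike} = 68.75 / 1.25 = 55.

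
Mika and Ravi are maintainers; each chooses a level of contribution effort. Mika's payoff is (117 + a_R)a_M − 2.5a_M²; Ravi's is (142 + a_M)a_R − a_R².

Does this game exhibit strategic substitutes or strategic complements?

strategic complements

Expanding Mika's payoff: 117a_M + a_Ra_M − 2.5a_M².
∂π/∂a_M = 117 + a_R − 5a_M = 0, so a_M = 23.4 + 0.2a_R.
The best-response slope da_M/da_R = 0.2 > 0: the reaction function is upward-sloping, so the choices are strategic complements.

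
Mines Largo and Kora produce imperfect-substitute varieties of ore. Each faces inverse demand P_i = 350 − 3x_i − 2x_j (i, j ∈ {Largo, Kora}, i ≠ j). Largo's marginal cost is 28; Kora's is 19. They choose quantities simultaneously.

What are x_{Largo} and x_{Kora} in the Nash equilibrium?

Mine Largo's profit: π = x_{Largo}(350 − 3x_{Largo} − 2x_{Kora}) − 28x_{Largo}.
∂π/∂x_{Largo} = 322 − 6x_{Largo} − 2x_{Kora} = 0 ⇒ x_{Largo} = 161/3 − (1/3)x_{Kora}.
Similarly x_{Kora} = 331/6 − (1/3)x_{Largo}.
Solving the two reaction functions simultaneously: (1 − (−1/3)(−1/3))x_{Largo} = 161/3 − (1/3)·(331/6), so (8/9)x_{Largo} = 635/18 and x_{Largo} = 39.6875.
Then x_{Kora} = 331/6 − (1/3)·39.6875 = 41.9375.

39.6875, 41.9375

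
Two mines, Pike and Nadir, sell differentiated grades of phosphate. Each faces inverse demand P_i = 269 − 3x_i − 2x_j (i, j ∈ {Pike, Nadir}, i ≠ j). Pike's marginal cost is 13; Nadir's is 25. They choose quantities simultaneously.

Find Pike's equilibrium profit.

Mine Pike's profit: π = x_{Pike}(269 − 3x_{Pike} − 2x_{Nadir}) − 13x_{Pike}.
∂π/∂x_{Pike} = 256 − 6x_{Pike} − 2x_{Nadir} = 0 ⇒ x_{Pike} = 128/3 − (1/3)x_{Nadir}.
Similarly x_{Nadir} = 122/3 − (1/3)x_{Pike}.
Substituting the second reaction function into the first: x_{Pike} = 128/3 − (1/3)(122/3 − (1/3)x_{Pike}), which gives (8/9)x_{Pike} = 262/9 ⇒ x_{Pike} = 32.75.
Then x_{Nadir} = 122/3 − (1/3)·32.75 = 29.75.
P_{Pike} = 269 − 3·32.75 − 2·29.75 = 111.25.
Profit = (111.25 − 13)·32.75 = 3217.6875.

3217.6875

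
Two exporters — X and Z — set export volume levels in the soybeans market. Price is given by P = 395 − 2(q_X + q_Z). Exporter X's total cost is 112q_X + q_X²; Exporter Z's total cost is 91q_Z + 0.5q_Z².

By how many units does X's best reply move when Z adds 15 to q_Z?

Exporter X's profit: π = q_X(395 − 2(q_X + q_Z)) − 112q_X − q_X².
∂π/∂q_X = 283 − 6q_X − 2q_Z = 0, so q_X = 283/6 − (1/3)q_Z.
The reaction-function slope is −1/3, so a 15-unit rise in q_Z moves q_X by −1/3 × 15 = −5. X's best response falls — the actions are strategic substitutes.

-5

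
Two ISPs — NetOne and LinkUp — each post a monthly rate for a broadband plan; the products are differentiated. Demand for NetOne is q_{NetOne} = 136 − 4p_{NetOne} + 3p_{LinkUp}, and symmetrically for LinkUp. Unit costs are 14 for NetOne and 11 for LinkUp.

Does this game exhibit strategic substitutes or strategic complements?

NetOne's profit: π = (p_{NetOne} − 14)(136 − 4p_{NetOne} + 3p_{LinkUp}).
∂π/∂p_{NetOne} = 192 − 8p_{NetOne} + 3p_{LinkUp} = 0 ⇒ p_{NetOne} = 24 + 0.375p_{LinkUp}.
The best-response slope dp_{NetOne}/dp_{LinkUp} = 0.375 > 0: the reaction function is upward-sloping, so the choices are strategic complements.

strategic complements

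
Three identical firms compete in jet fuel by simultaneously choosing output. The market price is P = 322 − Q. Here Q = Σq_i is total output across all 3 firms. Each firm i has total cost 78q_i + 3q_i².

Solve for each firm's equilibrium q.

24.4

A representative firm's profit is π_i = q_i(322 − Q) − 78q_i − 3q_i², with Q = q_i + Σ_{j≠i} q_j.
First-order condition: 244 − 8q_i − Σ_{j≠i} q_j = 0.
Imposing symmetry (q_j = q for all j) turns Σ_{j≠i} q_j into 2q, so 244 = 10q and q = 24.4.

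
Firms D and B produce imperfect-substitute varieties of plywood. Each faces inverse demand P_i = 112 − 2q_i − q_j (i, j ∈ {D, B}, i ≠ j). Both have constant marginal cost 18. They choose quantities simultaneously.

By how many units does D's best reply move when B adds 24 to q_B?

Firm D's profit: π = q_D(112 − 2q_D − q_B) − 18q_D.
∂π/∂q_D = 94 − 4q_D − q_B = 0 ⇒ q_D = 23.5 − 0.25q_B.
The reaction-function slope is −0.25, so a 24-unit rise in q_B moves q_D by −0.25 × 24 = −6. D's best response falls — the actions are strategic substitutes.

-6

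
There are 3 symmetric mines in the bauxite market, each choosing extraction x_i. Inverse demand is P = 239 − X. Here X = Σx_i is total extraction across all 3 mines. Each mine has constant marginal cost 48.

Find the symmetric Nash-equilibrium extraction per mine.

47.75

A representative mine's profit is π_i = x_i(239 − X) − 48x_i, with X = x_i + Σ_{j≠i} x_j.
First-order condition: 191 − 2x_i − Σ_{j≠i} x_j = 0.
With identical mines, set every x_j = x: then 191 − 2x − 2x = 0, i.e. x = 191/4 = 47.75.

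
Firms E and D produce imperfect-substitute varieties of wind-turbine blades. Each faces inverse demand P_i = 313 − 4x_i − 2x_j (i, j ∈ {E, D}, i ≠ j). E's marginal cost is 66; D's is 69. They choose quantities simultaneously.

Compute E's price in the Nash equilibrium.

165.2

Firm E's profit: π = x_E(313 − 4x_E − 2x_D) − 66x_E.
∂π/∂x_E = 247 − 8x_E − 2x_D = 0 ⇒ x_E = 30.875 − 0.25x_D.
Similarly x_D = 30.5 − 0.25x_E.
Plugging x_D into E's best response: x_E = 30.875 − 0.25(30.5 − 0.25x_E) ⇒ 0.9375x_E = 23.25, so x_E = 24.8.
Then x_D = 30.5 − 0.25·24.8 = 24.3.
P_E = 313 − 4·24.8 − 2·24.3 = 165.2.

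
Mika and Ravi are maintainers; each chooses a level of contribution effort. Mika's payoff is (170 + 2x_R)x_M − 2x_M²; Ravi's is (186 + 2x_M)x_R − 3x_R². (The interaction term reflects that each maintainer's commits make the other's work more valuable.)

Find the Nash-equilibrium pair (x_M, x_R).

Expanding Mika's payoff: 170x_M + 2x_Rx_M − 2x_M².
∂π/∂x_M = 170 + 2x_R − 4x_M = 0, so x_M = 42.5 + 0.5x_R.
Likewise for Ravi: x_R = 31 + (1/3)x_M.
Plugging x_R into Mika's best response: x_M = 42.5 + 0.5(31 + (1/3)x_M) ⇒ (5/6)x_M = 58, so x_M = 69.6.
Then x_R = 31 + (1/3)·69.6 = 54.2.

69.6, 54.2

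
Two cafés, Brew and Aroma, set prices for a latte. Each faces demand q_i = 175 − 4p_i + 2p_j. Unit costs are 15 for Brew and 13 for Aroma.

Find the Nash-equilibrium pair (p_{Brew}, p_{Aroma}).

38.9, 38.1

Brew's profit: π = (p_{Brew} − 15)(175 − 4p_{Brew} + 2p_{Aroma}).
∂π/∂p_{Brew} = 235 − 8p_{Brew} + 2p_{Aroma} = 0 ⇒ p_{Brew} = 29.375 + 0.25p_{Aroma}.
Similarly p_{Aroma} = 28.375 + 0.25p_{Brew}.
Substituting the second reaction function into the first: p_{Brew} = 29.375 + 0.25(28.375 + 0.25p_{Brew}), which gives 0.9375p_{Brew} = 1167/32 ⇒ p_{Brew} = 38.9.
Then p_{Aroma} = 28.375 + 0.25·38.9 = 38.1.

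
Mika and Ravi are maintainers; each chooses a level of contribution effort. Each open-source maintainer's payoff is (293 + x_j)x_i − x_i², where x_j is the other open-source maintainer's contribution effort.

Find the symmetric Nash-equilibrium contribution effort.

Mika's payoff is (293 + x_R)x_M − x_M².
∂π/∂x_M = 293 + x_R − 2x_M = 0, so x_M = 146.5 + 0.5x_R.
By symmetry x_R = x_M; substituting into the reaction function, 0.5x_M = 146.5 and x_M = 293.

293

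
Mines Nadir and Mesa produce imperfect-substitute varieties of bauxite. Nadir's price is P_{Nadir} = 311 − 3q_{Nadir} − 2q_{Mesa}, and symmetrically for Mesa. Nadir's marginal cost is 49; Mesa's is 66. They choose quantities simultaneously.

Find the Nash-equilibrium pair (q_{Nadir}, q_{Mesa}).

Mine Nadir's profit: π = q_{Nadir}(311 − 3q_{Nadir} − 2q_{Mesa}) − 49q_{Nadir}.
∂π/∂q_{Nadir} = 262 − 6q_{Nadir} − 2q_{Mesa} = 0 ⇒ q_{Nadir} = 131/3 − (1/3)q_{Mesa}.
Similarly q_{Mesa} = 245/6 − (1/3)q_{Nadir}.
Substituting the second reaction function into the first: q_{Nadir} = 131/3 − (1/3)(245/6 − (1/3)q_{Nadir}), which gives (8/9)q_{Nadir} = 541/18 ⇒ q_{Nadir} = 33.8125.
Then q_{Mesa} = 245/6 − (1/3)·33.8125 = 29.5625.

33.8125, 29.5625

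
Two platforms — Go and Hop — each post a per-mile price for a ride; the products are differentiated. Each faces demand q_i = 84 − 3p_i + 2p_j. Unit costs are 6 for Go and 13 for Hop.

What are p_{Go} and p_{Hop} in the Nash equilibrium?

26.8125, 29.4375

Go's profit: π = (p_{Go} − 6)(84 − 3p_{Go} + 2p_{Hop}).
∂π/∂p_{Go} = 102 − 6p_{Go} + 2p_{Hop} = 0 ⇒ p_{Go} = 17 + (1/3)p_{Hop}.
Similarly p_{Hop} = 20.5 + (1/3)p_{Go}.
Solving the two reaction functions simultaneously: (1 − (1/3)(1/3))p_{Go} = 17 + (1/3)·20.5, so (8/9)p_{Go} = 143/6 and p_{Go} = 26.8125.
Then p_{Hop} = 20.5 + (1/3)·26.8125 = 29.4375.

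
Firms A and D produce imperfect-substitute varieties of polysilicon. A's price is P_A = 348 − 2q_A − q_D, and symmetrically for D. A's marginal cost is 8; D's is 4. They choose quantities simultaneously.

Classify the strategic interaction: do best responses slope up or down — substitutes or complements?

Firm A's profit: π = q_A(348 − 2q_A − q_D) − 8q_A.
∂π/∂q_A = 340 − 4q_A − q_D = 0 ⇒ q_A = 85 − 0.25q_D.
The best-response slope dq_A/dq_D = −0.25 < 0: the reaction function is downward-sloping, so the choices are strategic substitutes.

strategic substitutes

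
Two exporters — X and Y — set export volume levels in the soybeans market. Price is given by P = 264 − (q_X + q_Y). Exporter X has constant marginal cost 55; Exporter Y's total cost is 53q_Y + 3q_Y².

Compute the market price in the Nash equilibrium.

Exporter X's profit: π = q_X(264 − (q_X + q_Y)) − 55q_X.
∂π/∂q_X = 209 − 2q_X − q_Y = 0, so q_X = 104.5 − 0.5q_Y.
For Y: ∂π/∂q_Y = 211 − 8q_Y − q_X = 0 ⇒ q_Y = 26.375 − 0.125q_X.
Substituting the second reaction function into the first: q_X = 104.5 − 0.5(26.375 − 0.125q_X), which gives 0.9375q_X = 91.3125 ⇒ q_X = 97.4.
Then q_Y = 26.375 − 0.125·97.4 = 14.2.
Equilibrium price: P = 264 − 111.6 = 152.4.

152.4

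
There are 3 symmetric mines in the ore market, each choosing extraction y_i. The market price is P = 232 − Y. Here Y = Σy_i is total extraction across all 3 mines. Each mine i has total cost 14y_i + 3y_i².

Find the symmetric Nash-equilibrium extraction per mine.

A representative mine's profit is π_i = y_i(232 − Y) − 14y_i − 3y_i², with Y = y_i + Σ_{j≠i} y_j.
First-order condition: 218 − 8y_i − Σ_{j≠i} y_j = 0.
Imposing symmetry (y_j = y for all j) turns Σ_{j≠i} y_j into 2y, so 218 = 10y and y = 21.8.

21.8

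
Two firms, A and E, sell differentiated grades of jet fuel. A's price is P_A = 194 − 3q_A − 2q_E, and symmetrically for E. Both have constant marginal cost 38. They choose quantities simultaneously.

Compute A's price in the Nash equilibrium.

Firm A's profit: π = q_A(194 − 3q_A − 2q_E) − 38q_A.
∂π/∂q_A = 156 − 6q_A − 2q_E = 0 ⇒ q_A = 26 − (1/3)q_E.
The game is symmetric, so in equilibrium q_E = q_A: the reaction function gives (4/3)q_A = 26, hence q_A = 19.5.
P_A = 194 − 3·19.5 − 2·19.5 = 96.5.

96.5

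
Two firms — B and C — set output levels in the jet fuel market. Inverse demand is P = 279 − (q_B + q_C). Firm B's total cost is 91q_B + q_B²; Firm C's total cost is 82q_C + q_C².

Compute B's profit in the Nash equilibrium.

2738

Firm B's profit: π = q_B(279 − (q_B + q_C)) − 91q_B − q_B².
∂π/∂q_B = 188 − 4q_B − q_C = 0, so q_B = 47 − 0.25q_C.
By the same steps for C: q_C = 49.25 − 0.25q_B.
Solving the two reaction functions simultaneously: (1 − (−0.25)(−0.25))q_B = 47 − 0.25·49.25, so 0.9375q_B = 34.6875 and q_B = 37.
Then q_C = 49.25 − 0.25·37 = 40.
Price P = 279 − 77 = 202.
B's profit: (202 − 91)·37 − (37)² = 2738.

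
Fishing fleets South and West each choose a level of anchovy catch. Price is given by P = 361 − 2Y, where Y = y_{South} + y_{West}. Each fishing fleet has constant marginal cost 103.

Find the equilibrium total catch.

86

Fishing fleet South's profit: π = y_{South}(361 − 2(y_{South} + y_{West})) − 103y_{South}.
∂π/∂y_{South} = 258 − 4y_{South} − 2y_{West} = 0, so y_{South} = 64.5 − 0.5y_{West}.
The game is symmetric, so in equilibrium y_{West} = y_{South}: the reaction function gives 1.5y_{South} = 64.5, hence y_{South} = 43.
Total catch: 43 + 43 = 86.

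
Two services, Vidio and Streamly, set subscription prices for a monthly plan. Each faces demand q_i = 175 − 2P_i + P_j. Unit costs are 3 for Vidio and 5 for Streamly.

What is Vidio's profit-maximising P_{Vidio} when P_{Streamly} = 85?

Vidio's profit: π = (P_{Vidio} − 3)(175 − 2P_{Vidio} + P_{Streamly}).
∂π/∂P_{Vidio} = 181 − 4P_{Vidio} + P_{Streamly} = 0 ⇒ P_{Vidio} = 45.25 + 0.25P_{Streamly}.
At P_{Streamly} = 85: P_{Vidio} = 45.25 + 0.25·85 = 66.5.

66.5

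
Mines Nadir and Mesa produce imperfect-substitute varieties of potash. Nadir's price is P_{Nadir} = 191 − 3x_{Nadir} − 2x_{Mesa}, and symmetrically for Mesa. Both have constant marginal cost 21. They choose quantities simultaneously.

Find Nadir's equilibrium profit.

1354.6875

Mine Nadir's profit: π = x_{Nadir}(191 − 3x_{Nadir} − 2x_{Mesa}) − 21x_{Nadir}.
∂π/∂x_{Nadir} = 170 − 6x_{Nadir} − 2x_{Mesa} = 0 ⇒ x_{Nadir} = 85/3 − (1/3)x_{Mesa}.
The game is symmetric, so in equilibrium x_{Mesa} = x_{Nadir}: the reaction function gives (4/3)x_{Nadir} = 85/3, hence x_{Nadir} = 21.25.
P_{Nadir} = 191 − 3·21.25 − 2·21.25 = 84.75.
Profit = (84.75 − 21)·21.25 = 1354.6875.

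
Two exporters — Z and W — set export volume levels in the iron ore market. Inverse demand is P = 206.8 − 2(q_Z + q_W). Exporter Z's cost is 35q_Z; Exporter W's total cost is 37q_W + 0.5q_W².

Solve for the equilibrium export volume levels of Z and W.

32.4625, 20.975

Exporter Z's profit: π = q_Z(206.8 − 2(q_Z + q_W)) − 35q_Z.
∂π/∂q_Z = 171.8 − 4q_Z − 2q_W = 0, so q_Z = 42.95 − 0.5q_W.
For W: ∂π/∂q_W = 169.8 − 5q_W − 2q_Z = 0 ⇒ q_W = 33.96 − 0.4q_Z.
Solving the two reaction functions simultaneously: (1 − (−0.5)(−0.4))q_Z = 42.95 − 0.5·33.96, so 0.8q_Z = 25.97 and q_Z = 32.4625.
Then q_W = 33.96 − 0.4·32.4625 = 20.975.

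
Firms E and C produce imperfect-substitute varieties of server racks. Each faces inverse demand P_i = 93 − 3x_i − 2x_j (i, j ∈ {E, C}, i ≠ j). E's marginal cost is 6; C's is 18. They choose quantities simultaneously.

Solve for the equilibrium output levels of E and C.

11.625, 8.625

Firm E's profit: π = x_E(93 − 3x_E − 2x_C) − 6x_E.
∂π/∂x_E = 87 − 6x_E − 2x_C = 0 ⇒ x_E = 14.5 − (1/3)x_C.
Similarly x_C = 12.5 − (1/3)x_E.
Substituting the second reaction function into the first: x_E = 14.5 − (1/3)(12.5 − (1/3)x_E), which gives (8/9)x_E = 31/3 ⇒ x_E = 11.625.
Then x_C = 12.5 − (1/3)·11.625 = 8.625.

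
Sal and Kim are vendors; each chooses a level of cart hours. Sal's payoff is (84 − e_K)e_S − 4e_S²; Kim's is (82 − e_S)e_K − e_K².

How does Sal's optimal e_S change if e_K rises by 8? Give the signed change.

-1

Expanding Sal's payoff: 84e_S − e_Ke_S − 4e_S².
∂π/∂e_S = 84 − e_K − 8e_S = 0, so e_S = 10.5 − 0.125e_K.
The reaction-function slope is −0.125, so an 8-unit rise in e_K moves e_S by −0.125 × 8 = −1. Sal's best response falls — the actions are strategic substitutes.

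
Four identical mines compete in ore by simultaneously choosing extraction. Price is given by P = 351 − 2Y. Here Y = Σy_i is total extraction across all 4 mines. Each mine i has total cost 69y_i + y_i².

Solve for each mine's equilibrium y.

23.5

A representative mine's profit is π_i = y_i(351 − 2Y) − 69y_i − y_i², with Y = y_i + Σ_{j≠i} y_j.
First-order condition: 282 − 6y_i − 2Σ_{j≠i} y_j = 0.
In a symmetric equilibrium every mine chooses the same y, so Σ_{j≠i} y_j = 3y. The condition becomes 282 − 12y = 0, giving y = 282/12 = 23.5.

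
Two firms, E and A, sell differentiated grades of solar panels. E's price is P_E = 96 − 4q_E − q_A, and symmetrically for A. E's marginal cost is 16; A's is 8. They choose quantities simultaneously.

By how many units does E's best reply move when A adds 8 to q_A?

-1

Firm E's profit: π = q_E(96 − 4q_E − q_A) − 16q_E.
∂π/∂q_E = 80 − 8q_E − q_A = 0 ⇒ q_E = 10 − 0.125q_A.
The reaction-function slope is −0.125, so an 8-unit rise in q_A moves q_E by −0.125 × 8 = −1. E's best response falls — the actions are strategic substitutes.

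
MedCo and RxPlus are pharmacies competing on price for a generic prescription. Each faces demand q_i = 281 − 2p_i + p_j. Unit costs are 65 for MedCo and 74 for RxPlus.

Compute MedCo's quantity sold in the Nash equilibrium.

MedCo's profit: π = (p_{MedCo} − 65)(281 − 2p_{MedCo} + p_{RxPlus}).
∂π/∂p_{MedCo} = 411 − 4p_{MedCo} + p_{RxPlus} = 0 ⇒ p_{MedCo} = 102.75 + 0.25p_{RxPlus}.
Similarly p_{RxPlus} = 107.25 + 0.25p_{MedCo}.
Solving the two reaction functions simultaneously: (1 − (0.25)(0.25))p_{MedCo} = 102.75 + 0.25·107.25, so 0.9375p_{MedCo} = 129.5625 and p_{MedCo} = 138.2.
Then p_{RxPlus} = 107.25 + 0.25·138.2 = 141.8.
q_{MedCo} = 281 − 2·138.2 + 141.8 = 146.4.

146.4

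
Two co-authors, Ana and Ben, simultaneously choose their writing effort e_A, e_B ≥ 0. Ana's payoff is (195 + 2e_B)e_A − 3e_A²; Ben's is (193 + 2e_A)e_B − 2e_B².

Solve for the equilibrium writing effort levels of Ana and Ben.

Expanding Ana's payoff: 195e_A + 2e_Be_A − 3e_A².
∂π/∂e_A = 195 + 2e_B − 6e_A = 0, so e_A = 32.5 + (1/3)e_B.
Likewise for Ben: e_B = 48.25 + 0.5e_A.
Plugging e_B into Ana's best response: e_A = 32.5 + (1/3)(48.25 + 0.5e_A) ⇒ (5/6)e_A = 583/12, so e_A = 58.3.
Then e_B = 48.25 + 0.5·58.3 = 77.4.

58.3, 77.4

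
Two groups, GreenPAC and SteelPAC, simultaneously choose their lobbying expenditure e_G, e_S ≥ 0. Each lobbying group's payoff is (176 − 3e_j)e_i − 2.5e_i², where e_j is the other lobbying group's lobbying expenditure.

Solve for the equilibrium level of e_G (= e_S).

GreenPAC's payoff is (176 − 3e_S)e_G − 2.5e_G².
∂π/∂e_G = 176 − 3e_S − 5e_G = 0, so e_G = 35.2 − 0.6e_S.
By symmetry e_S = e_G; substituting into the reaction function, 1.6e_G = 35.2 and e_G = 22.

22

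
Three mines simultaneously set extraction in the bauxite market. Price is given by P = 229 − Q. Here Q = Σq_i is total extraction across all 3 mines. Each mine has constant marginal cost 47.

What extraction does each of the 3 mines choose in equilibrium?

A representative mine's profit is π_i = q_i(229 − Q) − 47q_i, with Q = q_i + Σ_{j≠i} q_j.
First-order condition: 182 − 2q_i − Σ_{j≠i} q_j = 0.
Imposing symmetry (q_j = q for all j) turns Σ_{j≠i} q_j into 2q, so 182 = 4q and q = 45.5.

45.5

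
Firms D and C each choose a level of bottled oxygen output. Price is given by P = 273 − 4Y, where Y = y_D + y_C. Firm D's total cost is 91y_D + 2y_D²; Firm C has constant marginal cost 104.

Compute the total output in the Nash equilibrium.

26

Firm D's profit: π = y_D(273 − 4(y_D + y_C)) − 91y_D − 2y_D².
∂π/∂y_D = 182 − 12y_D − 4y_C = 0, so y_D = 91/6 − (1/3)y_C.
For C: ∂π/∂y_C = 169 − 8y_C − 4y_D = 0 ⇒ y_C = 21.125 − 0.5y_D.
Plugging y_C into D's best response: y_D = 91/6 − (1/3)(21.125 − 0.5y_D) ⇒ (5/6)y_D = 8.125, so y_D = 9.75.
Then y_C = 21.125 − 0.5·9.75 = 16.25.
Total output: 9.75 + 16.25 = 26.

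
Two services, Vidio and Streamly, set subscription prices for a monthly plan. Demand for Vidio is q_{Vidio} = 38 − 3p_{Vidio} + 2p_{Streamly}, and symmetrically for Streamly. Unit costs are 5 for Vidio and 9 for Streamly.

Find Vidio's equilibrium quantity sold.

27

Vidio's profit: π = (p_{Vidio} − 5)(38 − 3p_{Vidio} + 2p_{Streamly}).
∂π/∂p_{Vidio} = 53 − 6p_{Vidio} + 2p_{Streamly} = 0 ⇒ p_{Vidio} = 53/6 + (1/3)p_{Streamly}.
Similarly p_{Streamly} = 65/6 + (1/3)p_{Vidio}.
Substituting the second reaction function into the first: p_{Vidio} = 53/6 + (1/3)(65/6 + (1/3)p_{Vidio}), which gives (8/9)p_{Vidio} = 112/9 ⇒ p_{Vidio} = 14.
Then p_{Streamly} = 65/6 + (1/3)·14 = 15.5.
q_{Vidio} = 38 − 3·14 + 2·15.5 = 27.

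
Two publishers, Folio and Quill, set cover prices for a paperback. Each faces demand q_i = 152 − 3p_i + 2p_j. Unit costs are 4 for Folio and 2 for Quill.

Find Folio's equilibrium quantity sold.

109.875

Folio's profit: π = (p_{Folio} − 4)(152 − 3p_{Folio} + 2p_{Quill}).
∂π/∂p_{Folio} = 164 − 6p_{Folio} + 2p_{Quill} = 0 ⇒ p_{Folio} = 82/3 + (1/3)p_{Quill}.
Similarly p_{Quill} = 79/3 + (1/3)p_{Folio}.
Plugging p_{Quill} into Folio's best response: p_{Folio} = 82/3 + (1/3)(79/3 + (1/3)p_{Folio}) ⇒ (8/9)p_{Folio} = 325/9, so p_{Folio} = 40.625.
Then p_{Quill} = 79/3 + (1/3)·40.625 = 39.875.
q_{Folio} = 152 − 3·40.625 + 2·39.875 = 109.875.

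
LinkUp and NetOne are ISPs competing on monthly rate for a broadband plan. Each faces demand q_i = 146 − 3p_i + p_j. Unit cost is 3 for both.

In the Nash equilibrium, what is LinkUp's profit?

LinkUp's profit: π = (p_{LinkUp} − 3)(146 − 3p_{LinkUp} + p_{NetOne}).
∂π/∂p_{LinkUp} = 155 − 6p_{LinkUp} + p_{NetOne} = 0 ⇒ p_{LinkUp} = 155/6 + (1/6)p_{NetOne}.
By symmetry p_{NetOne} = p_{LinkUp}; substituting into the reaction function, (5/6)p_{LinkUp} = 155/6 and p_{LinkUp} = 31.
q_{LinkUp} = 146 − 3·31 + 31 = 84.
Profit = (31 − 3)·84 = 2352.

2352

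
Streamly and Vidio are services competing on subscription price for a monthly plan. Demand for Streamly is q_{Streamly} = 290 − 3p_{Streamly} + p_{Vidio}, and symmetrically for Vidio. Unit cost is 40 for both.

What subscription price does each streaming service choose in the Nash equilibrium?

82

Streamly's profit: π = (p_{Streamly} − 40)(290 − 3p_{Streamly} + p_{Vidio}).
∂π/∂p_{Streamly} = 410 − 6p_{Streamly} + p_{Vidio} = 0 ⇒ p_{Streamly} = 205/3 + (1/6)p_{Vidio}.
Setting p_{Streamly} = p_{Vidio} in the reaction function: p_{Streamly} = 205/3 + (1/6)p_{Streamly}, so p_{Streamly} = (205/3) / (5/6) = 82.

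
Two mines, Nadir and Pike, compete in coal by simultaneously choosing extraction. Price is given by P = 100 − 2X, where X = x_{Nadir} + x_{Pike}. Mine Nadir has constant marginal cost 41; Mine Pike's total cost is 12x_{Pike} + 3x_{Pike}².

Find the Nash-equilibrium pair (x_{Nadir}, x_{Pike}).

Mine Nadir's profit: π = x_{Nadir}(100 − 2(x_{Nadir} + x_{Pike})) − 41x_{Nadir}.
∂π/∂x_{Nadir} = 59 − 4x_{Nadir} − 2x_{Pike} = 0, so x_{Nadir} = 14.75 − 0.5x_{Pike}.
For Pike: ∂π/∂x_{Pike} = 88 − 10x_{Pike} − 2x_{Nadir} = 0 ⇒ x_{Pike} = 8.8 − 0.2x_{Nadir}.
Plugging x_{Pike} into Nadir's best response: x_{Nadir} = 14.75 − 0.5(8.8 − 0.2x_{Nadir}) ⇒ 0.9x_{Nadir} = 10.35, so x_{Nadir} = 11.5.
Then x_{Pike} = 8.8 − 0.2·11.5 = 6.5.

11.5, 6.5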